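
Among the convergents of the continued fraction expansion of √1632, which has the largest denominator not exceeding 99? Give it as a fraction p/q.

√1632 = [40; 2, 1, 1, 19, 1, 1, 2, 80, …] (period length 8).
Convergents:
  p_0/q_0 = 40/1
  p_1/q_1 = 81/2
  p_2/q_2 = 121/3
  p_3/q_3 = 202/5
  p_4/q_4 = 3959/98
  p_5/q_5 = 4161/103
q_4 = 98 ≤ 99 < 103 = q_5, so the answer is 3959/98.

3959/98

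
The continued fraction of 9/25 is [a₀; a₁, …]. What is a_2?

1

9 = 0·25 + 9   →  a_0 = 0
25 = 2·9 + 7   →  a_1 = 2
9 = 1·7 + 2   →  a_2 = 1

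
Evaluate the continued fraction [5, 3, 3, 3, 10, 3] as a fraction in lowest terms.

5584/1053

Fold from the inside: start with 3/1.
  10 + 1/3 = 31/3
  3 + 3/31 = 96/31
  3 + 31/96 = 319/96
  3 + 96/319 = 1053/319
  5 + 319/1053 = 5584/1053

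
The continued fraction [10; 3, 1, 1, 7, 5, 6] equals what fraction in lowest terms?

17327/1685

Using pₖ = aₖpₖ₋₁ + pₖ₋₂ and qₖ = aₖqₖ₋₁ + qₖ₋₂:
  k=0: a=10, p=10, q=1
  k=1: a=3, p=31, q=3
  k=2: a=1, p=41, q=4
  k=3: a=1, p=72, q=7
  k=4: a=7, p=545, q=53
  k=5: a=5, p=2797, q=272
  k=6: a=6, p=17327, q=1685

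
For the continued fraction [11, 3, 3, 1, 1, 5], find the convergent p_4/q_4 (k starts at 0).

260/23

Using pₖ = aₖpₖ₋₁ + pₖ₋₂, qₖ = aₖqₖ₋₁ + qₖ₋₂ (with p₋₁=1, p₋₂=0, q₋₁=0, q₋₂=1):
  k=0: a=11, p=11, q=1
  k=1: a=3, p=34, q=3
  k=2: a=3, p=113, q=10
  k=3: a=1, p=147, q=13
  k=4: a=1, p=260, q=23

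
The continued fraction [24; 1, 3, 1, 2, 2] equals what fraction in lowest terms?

Using pₖ = aₖpₖ₋₁ + pₖ₋₂ and qₖ = aₖqₖ₋₁ + qₖ₋₂:
  k=0: a=24, p=24, q=1
  k=1: a=1, p=25, q=1
  k=2: a=3, p=99, q=4
  k=3: a=1, p=124, q=5
  k=4: a=2, p=347, q=14
  k=5: a=2, p=818, q=33

818/33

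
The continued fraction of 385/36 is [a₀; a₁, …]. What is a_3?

385 = 10·36 + 25   →  a_0 = 10
36 = 1·25 + 11   →  a_1 = 1
25 = 2·11 + 3   →  a_2 = 2
11 = 3·3 + 2   →  a_3 = 3

3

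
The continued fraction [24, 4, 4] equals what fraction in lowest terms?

412/17

Using pₖ = aₖpₖ₋₁ + pₖ₋₂ and qₖ = aₖqₖ₋₁ + qₖ₋₂:
  k=0: a=24, p=24, q=1
  k=1: a=4, p=97, q=4
  k=2: a=4, p=412, q=17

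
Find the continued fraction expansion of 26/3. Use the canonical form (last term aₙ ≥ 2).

[8; 1, 2]

26 = 8*3 + 2
3 = 1*2 + 1
2 = 2*1 + 0  (stop)
So 26/3 = [8; 1, 2].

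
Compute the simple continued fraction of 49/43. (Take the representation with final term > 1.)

49 = 1·43 + 6
43 = 7·6 + 1
6 = 6·1 + 0  (stop)
So 49/43 = [1; 7, 6].

[1; 7, 6]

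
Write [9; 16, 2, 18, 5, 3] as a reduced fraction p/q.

89329/9859

Using pₖ = aₖpₖ₋₁ + pₖ₋₂ and qₖ = aₖqₖ₋₁ + qₖ₋₂:
  k=0: a=9, p=9, q=1
  k=1: a=16, p=145, q=16
  k=2: a=2, p=299, q=33
  k=3: a=18, p=5527, q=610
  k=4: a=5, p=27934, q=3083
  k=5: a=3, p=89329, q=9859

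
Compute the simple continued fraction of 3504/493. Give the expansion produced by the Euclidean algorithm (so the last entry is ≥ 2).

3504 = 7×493 + 53
493 = 9×53 + 16
53 = 3×16 + 5
16 = 3×5 + 1
5 = 5×1 + 0  (stop)
So 3504/493 = [7; 9, 3, 3, 5].

[7; 9, 3, 3, 5]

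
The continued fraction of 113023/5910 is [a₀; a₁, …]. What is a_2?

15

113023 = 19·5910 + 733   →  a_0 = 19
5910 = 8·733 + 46   →  a_1 = 8
733 = 15·46 + 43   →  a_2 = 15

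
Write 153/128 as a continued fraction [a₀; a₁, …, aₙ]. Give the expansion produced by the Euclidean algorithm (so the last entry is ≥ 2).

[1; 5, 8, 3]

153 = 1×128 + 25
128 = 5×25 + 3
25 = 8×3 + 1
3 = 3×1 + 0  (stop)
So 153/128 = [1; 5, 8, 3].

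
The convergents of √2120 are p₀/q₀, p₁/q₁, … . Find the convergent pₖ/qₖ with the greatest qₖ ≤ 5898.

√2120 = [46; 23, 92, …] (period length 2).
Convergents:
  p_0/q_0 = 46/1
  p_1/q_1 = 1059/23
  p_2/q_2 = 97474/2117
  p_3/q_3 = 2242961/48714
q_2 = 2117 ≤ 5898 < 48714 = q_3, so the answer is 97474/2117.

97474/2117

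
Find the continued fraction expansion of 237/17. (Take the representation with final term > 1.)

[13; 1, 16]

237 = 13·17 + 16
17 = 1·16 + 1
16 = 16·1 + 0  (stop)
So 237/17 = [13; 1, 16].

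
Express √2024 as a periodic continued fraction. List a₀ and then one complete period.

[44; 1, 88]

a₀ = ⌊√2024⌋ = 44.
With m₀=0, d₀=1 and mₖ₊₁ = dₖaₖ − mₖ, dₖ₊₁ = (n − mₖ₊₁²)/dₖ, aₖ₊₁ = ⌊(a₀+mₖ₊₁)/dₖ₊₁⌋:
  k=1: m=44, d=88, a=1
  k=2: m=44, d=1, a=88
d=1 and a=2a₀=88 at k=2, so the next step gives (m, d) = (44, 88) again — its k=1 value — and the period has length 2.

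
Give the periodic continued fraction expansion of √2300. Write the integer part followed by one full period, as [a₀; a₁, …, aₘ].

a₀ = ⌊√2300⌋ = 47.
With m₀=0, d₀=1 and mₖ₊₁ = dₖaₖ − mₖ, dₖ₊₁ = (n − mₖ₊₁²)/dₖ, aₖ₊₁ = ⌊(a₀+mₖ₊₁)/dₖ₊₁⌋:
  k=1: m=47, d=91, a=1
  k=2: m=44, d=4, a=22
  k=3: m=44, d=91, a=1
  k=4: m=47, d=1, a=94
d=1 and a=2a₀=94 at k=4, so the next step gives (m, d) = (47, 91) again — its k=1 value — and the period has length 4.

[47; 1, 22, 1, 94]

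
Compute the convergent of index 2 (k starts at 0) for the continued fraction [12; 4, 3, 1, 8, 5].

159/13

Using pₖ = aₖpₖ₋₁ + pₖ₋₂, qₖ = aₖqₖ₋₁ + qₖ₋₂ (with p₋₁=1, p₋₂=0, q₋₁=0, q₋₂=1):
  k=0: a=12, p=12, q=1
  k=1: a=4, p=49, q=4
  k=2: a=3, p=159, q=13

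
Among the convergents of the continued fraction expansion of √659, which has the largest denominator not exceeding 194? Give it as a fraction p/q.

√659 = [25; 1, 2, 25, 2, 1, 50, …] (period length 6).
Convergents:
  p_0/q_0 = 25/1
  p_1/q_1 = 26/1
  p_2/q_2 = 77/3
  p_3/q_3 = 1951/76
  p_4/q_4 = 3979/155
  p_5/q_5 = 5930/231
q_4 = 155 ≤ 194 < 231 = q_5, so the answer is 3979/155.

3979/155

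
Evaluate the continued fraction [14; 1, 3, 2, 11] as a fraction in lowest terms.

1522/103

Fold from the inside: start with 11/1.
  2 + 1/11 = 23/11
  3 + 11/23 = 80/23
  1 + 23/80 = 103/80
  14 + 80/103 = 1522/103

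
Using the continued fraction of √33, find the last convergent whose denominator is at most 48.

√33 = [5; 1, 2, 1, 10, …] (period length 4).
Convergents:
  p_0/q_0 = 5/1
  p_1/q_1 = 6/1
  p_2/q_2 = 17/3
  p_3/q_3 = 23/4
  p_4/q_4 = 247/43
  p_5/q_5 = 270/47
  p_6/q_6 = 787/137
q_5 = 47 ≤ 48 < 137 = q_6, so the answer is 270/47.

270/47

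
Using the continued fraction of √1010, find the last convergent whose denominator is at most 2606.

√1010 = [31; 1, 3, 1, 1, 3, 1, 62, …] (period length 7).
Convergents:
  p_0/q_0 = 31/1
  p_1/q_1 = 32/1
  p_2/q_2 = 127/4
  p_3/q_3 = 159/5
  p_4/q_4 = 286/9
  p_5/q_5 = 1017/32
  p_6/q_6 = 1303/41
  p_7/q_7 = 81803/2574
  p_8/q_8 = 83106/2615
q_7 = 2574 ≤ 2606 < 2615 = q_8, so the answer is 81803/2574.

81803/2574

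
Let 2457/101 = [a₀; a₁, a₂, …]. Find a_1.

3

2457 = 24·101 + 33   →  a_0 = 24
101 = 3·33 + 2   →  a_1 = 3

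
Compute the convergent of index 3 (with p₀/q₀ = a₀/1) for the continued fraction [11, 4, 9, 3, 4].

1293/115

Using pₖ = aₖpₖ₋₁ + pₖ₋₂, qₖ = aₖqₖ₋₁ + qₖ₋₂ (with p₋₁=1, p₋₂=0, q₋₁=0, q₋₂=1):
  k=0: a=11, p=11, q=1
  k=1: a=4, p=45, q=4
  k=2: a=9, p=416, q=37
  k=3: a=3, p=1293, q=115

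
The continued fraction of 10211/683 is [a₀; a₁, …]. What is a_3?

10211 = 14·683 + 649   →  a_0 = 14
683 = 1·649 + 34   →  a_1 = 1
649 = 19·34 + 3   →  a_2 = 19
34 = 11·3 + 1   →  a_3 = 11

11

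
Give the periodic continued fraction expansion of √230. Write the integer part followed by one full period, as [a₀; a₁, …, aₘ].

a₀ = ⌊√230⌋ = 15.

[15; 6, 30]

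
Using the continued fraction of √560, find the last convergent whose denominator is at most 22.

√560 = [23; 1, 1, 1, 46, …] (period length 4).
Convergents:
  p_0/q_0 = 23/1
  p_1/q_1 = 24/1
  p_2/q_2 = 47/2
  p_3/q_3 = 71/3
  p_4/q_4 = 3313/140
q_3 = 3 ≤ 22 < 140 = q_4, so the answer is 71/3.

71/3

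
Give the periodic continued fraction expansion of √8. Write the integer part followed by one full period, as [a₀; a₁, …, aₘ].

a₀ = ⌊√8⌋ = 2.
With m₀=0, d₀=1 and mₖ₊₁ = dₖaₖ − mₖ, dₖ₊₁ = (n − mₖ₊₁²)/dₖ, aₖ₊₁ = ⌊(a₀+mₖ₊₁)/dₖ₊₁⌋:
  k=1: m=2, d=4, a=1
  k=2: m=2, d=1, a=4
d=1 and a=2a₀=4 at k=2, so the next step gives (m, d) = (2, 4) again — its k=1 value — and the period has length 2.

[2; 1, 4]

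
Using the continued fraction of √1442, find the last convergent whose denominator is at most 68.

√1442 = [37; 1, 36, 1, 74, …] (period length 4).
Convergents:
  p_0/q_0 = 37/1
  p_1/q_1 = 38/1
  p_2/q_2 = 1405/37
  p_3/q_3 = 1443/38
  p_4/q_4 = 108187/2849
q_3 = 38 ≤ 68 < 2849 = q_4, so the answer is 1443/38.

1443/38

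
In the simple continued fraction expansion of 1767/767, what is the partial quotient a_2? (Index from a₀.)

1767 = 2·767 + 233   →  a_0 = 2
767 = 3·233 + 68   →  a_1 = 3
233 = 3·68 + 29   →  a_2 = 3

3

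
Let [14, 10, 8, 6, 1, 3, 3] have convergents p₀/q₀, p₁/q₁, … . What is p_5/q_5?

31398/2227

Using pₖ = aₖpₖ₋₁ + pₖ₋₂, qₖ = aₖqₖ₋₁ + qₖ₋₂ (with p₋₁=1, p₋₂=0, q₋₁=0, q₋₂=1):
  k=0: a=14, p=14, q=1
  k=1: a=10, p=141, q=10
  k=2: a=8, p=1142, q=81
  k=3: a=6, p=6993, q=496
  k=4: a=1, p=8135, q=577
  k=5: a=3, p=31398, q=2227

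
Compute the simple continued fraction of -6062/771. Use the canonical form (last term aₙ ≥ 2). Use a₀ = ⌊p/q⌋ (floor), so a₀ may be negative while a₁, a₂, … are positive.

-6062 = -8*771 + 106
771 = 7*106 + 29
106 = 3*29 + 19
29 = 1*19 + 10
19 = 1*10 + 9
10 = 1*9 + 1
9 = 9*1 + 0  (stop)
So -6062/771 = [-8; 7, 3, 1, 1, 1, 9].

[-8; 7, 3, 1, 1, 1, 9]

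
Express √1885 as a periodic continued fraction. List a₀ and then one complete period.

[43; 2, 2, 2, 86]

a₀ = ⌊√1885⌋ = 43.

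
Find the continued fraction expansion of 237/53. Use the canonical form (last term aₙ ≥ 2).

[4; 2, 8, 3]

237 = 4×53 + 25
53 = 2×25 + 3
25 = 8×3 + 1
3 = 3×1 + 0  (stop)
So 237/53 = [4; 2, 8, 3].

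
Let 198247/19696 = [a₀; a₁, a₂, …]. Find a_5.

3

198247 = 10·19696 + 1287   →  a_0 = 10
19696 = 15·1287 + 391   →  a_1 = 15
1287 = 3·391 + 114   →  a_2 = 3
391 = 3·114 + 49   →  a_3 = 3
114 = 2·49 + 16   →  a_4 = 2
49 = 3·16 + 1   →  a_5 = 3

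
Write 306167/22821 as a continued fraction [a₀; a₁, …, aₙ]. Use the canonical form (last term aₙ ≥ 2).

[13; 2, 2, 2, 10, 3, 19, 3]

306167 = 13·22821 + 9494
22821 = 2·9494 + 3833
9494 = 2·3833 + 1828
3833 = 2·1828 + 177
1828 = 10·177 + 58
177 = 3·58 + 3
58 = 19·3 + 1
3 = 3·1 + 0  (stop)
So 306167/22821 = [13; 2, 2, 2, 10, 3, 19, 3].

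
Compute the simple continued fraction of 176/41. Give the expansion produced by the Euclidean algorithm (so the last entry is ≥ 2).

[4; 3, 2, 2, 2]

176 = 4×41 + 12
41 = 3×12 + 5
12 = 2×5 + 2
5 = 2×2 + 1
2 = 2×1 + 0  (stop)
So 176/41 = [4; 3, 2, 2, 2].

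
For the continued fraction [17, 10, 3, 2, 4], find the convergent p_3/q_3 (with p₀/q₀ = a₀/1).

Using pₖ = aₖpₖ₋₁ + pₖ₋₂, qₖ = aₖqₖ₋₁ + qₖ₋₂ (with p₋₁=1, p₋₂=0, q₋₁=0, q₋₂=1):
  k=0: a=17, p=17, q=1
  k=1: a=10, p=171, q=10
  k=2: a=3, p=530, q=31
  k=3: a=2, p=1231, q=72

1231/72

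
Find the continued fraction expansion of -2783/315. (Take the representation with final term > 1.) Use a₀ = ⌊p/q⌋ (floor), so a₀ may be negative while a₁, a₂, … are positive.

[-9; 6, 17, 3]

-2783 = -9*315 + 52
315 = 6*52 + 3
52 = 17*3 + 1
3 = 3*1 + 0  (stop)
So -2783/315 = [-9; 6, 17, 3].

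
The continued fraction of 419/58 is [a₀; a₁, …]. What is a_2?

419 = 7·58 + 13   →  a_0 = 7
58 = 4·13 + 6   →  a_1 = 4
13 = 2·6 + 1   →  a_2 = 2

2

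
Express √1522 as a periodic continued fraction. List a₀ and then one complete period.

a₀ = ⌊√1522⌋ = 39.
With m₀=0, d₀=1 and mₖ₊₁ = dₖaₖ − mₖ, dₖ₊₁ = (n − mₖ₊₁²)/dₖ, aₖ₊₁ = ⌊(a₀+mₖ₊₁)/dₖ₊₁⌋:
  k=1: m=39, d=1, a=78
d=1 and a=2a₀=78 at k=1, so the next step gives (m, d) = (39, 1) again — its k=1 value — and the period has length 1.

[39; 78]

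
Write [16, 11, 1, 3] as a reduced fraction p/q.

Using pₖ = aₖpₖ₋₁ + pₖ₋₂ and qₖ = aₖqₖ₋₁ + qₖ₋₂:
  k=0: a=16, p=16, q=1
  k=1: a=11, p=177, q=11
  k=2: a=1, p=193, q=12
  k=3: a=3, p=756, q=47

756/47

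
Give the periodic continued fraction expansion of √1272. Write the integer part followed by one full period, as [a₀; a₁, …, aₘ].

[35; 1, 1, 1, 70]

a₀ = ⌊√1272⌋ = 35.
With m₀=0, d₀=1 and mₖ₊₁ = dₖaₖ − mₖ, dₖ₊₁ = (n − mₖ₊₁²)/dₖ, aₖ₊₁ = ⌊(a₀+mₖ₊₁)/dₖ₊₁⌋:
  k=1: m=35, d=47, a=1
  k=2: m=12, d=24, a=1
  k=3: m=12, d=47, a=1
  k=4: m=35, d=1, a=70
d=1 and a=2a₀=70 at k=4, so the next step gives (m, d) = (35, 47) again — its k=1 value — and the period has length 4.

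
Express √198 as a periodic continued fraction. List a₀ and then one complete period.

a₀ = ⌊√198⌋ = 14.
With m₀=0, d₀=1 and mₖ₊₁ = dₖaₖ − mₖ, dₖ₊₁ = (n − mₖ₊₁²)/dₖ, aₖ₊₁ = ⌊(a₀+mₖ₊₁)/dₖ₊₁⌋:
  k=1: m=14, d=2, a=14
  k=2: m=14, d=1, a=28
d=1 and a=2a₀=28 at k=2, so the next step gives (m, d) = (14, 2) again — its k=1 value — and the period has length 2.

[14; 14, 28]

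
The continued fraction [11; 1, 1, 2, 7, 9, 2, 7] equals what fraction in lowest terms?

61788/5329

Using pₖ = aₖpₖ₋₁ + pₖ₋₂ and qₖ = aₖqₖ₋₁ + qₖ₋₂:
  k=0: a=11, p=11, q=1
  k=1: a=1, p=12, q=1
  k=2: a=1, p=23, q=2
  k=3: a=2, p=58, q=5
  k=4: a=7, p=429, q=37
  k=5: a=9, p=3919, q=338
  k=6: a=2, p=8267, q=713
  k=7: a=7, p=61788, q=5329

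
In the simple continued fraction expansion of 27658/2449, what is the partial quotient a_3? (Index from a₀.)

27658 = 11·2449 + 719   →  a_0 = 11
2449 = 3·719 + 292   →  a_1 = 3
719 = 2·292 + 135   →  a_2 = 2
292 = 2·135 + 22   →  a_3 = 2

2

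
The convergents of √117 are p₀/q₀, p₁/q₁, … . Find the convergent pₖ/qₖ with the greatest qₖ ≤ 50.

530/49

√117 = [10; 1, 4, 2, 4, 1, 20, …] (period length 6).
Convergents:
  p_0/q_0 = 10/1
  p_1/q_1 = 11/1
  p_2/q_2 = 54/5
  p_3/q_3 = 119/11
  p_4/q_4 = 530/49
  p_5/q_5 = 649/60
q_4 = 49 ≤ 50 < 60 = q_5, so the answer is 530/49.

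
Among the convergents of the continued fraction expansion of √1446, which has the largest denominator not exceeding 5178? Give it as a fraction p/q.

109858/2889

√1446 = [38; 38, 76, …] (period length 2).
Convergents:
  p_0/q_0 = 38/1
  p_1/q_1 = 1445/38
  p_2/q_2 = 109858/2889
  p_3/q_3 = 4176049/109820
q_2 = 2889 ≤ 5178 < 109820 = q_3, so the answer is 109858/2889.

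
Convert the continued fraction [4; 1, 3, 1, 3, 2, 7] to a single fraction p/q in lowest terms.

Fold from the inside: start with 7/1.
  2 + 1/7 = 15/7
  3 + 7/15 = 52/15
  1 + 15/52 = 67/52
  3 + 52/67 = 253/67
  1 + 67/253 = 320/253
  4 + 253/320 = 1533/320

1533/320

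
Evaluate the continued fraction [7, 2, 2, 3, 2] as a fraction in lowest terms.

Using pₖ = aₖpₖ₋₁ + pₖ₋₂ and qₖ = aₖqₖ₋₁ + qₖ₋₂:
  k=0: a=7, p=7, q=1
  k=1: a=2, p=15, q=2
  k=2: a=2, p=37, q=5
  k=3: a=3, p=126, q=17
  k=4: a=2, p=289, q=39

289/39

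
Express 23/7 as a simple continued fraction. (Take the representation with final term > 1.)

[3; 3, 2]

23 = 3·7 + 2
7 = 3·2 + 1
2 = 2·1 + 0  (stop)
So 23/7 = [3; 3, 2].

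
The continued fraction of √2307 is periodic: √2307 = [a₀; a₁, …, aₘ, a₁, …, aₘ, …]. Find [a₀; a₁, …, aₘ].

a₀ = ⌊√2307⌋ = 48.
With m₀=0, d₀=1 and mₖ₊₁ = dₖaₖ − mₖ, dₖ₊₁ = (n − mₖ₊₁²)/dₖ, aₖ₊₁ = ⌊(a₀+mₖ₊₁)/dₖ₊₁⌋:
  k=1: m=48, d=3, a=32
  k=2: m=48, d=1, a=96
d=1 and a=2a₀=96 at k=2, so the next step gives (m, d) = (48, 3) again — its k=1 value — and the period has length 2.

[48; 32, 96]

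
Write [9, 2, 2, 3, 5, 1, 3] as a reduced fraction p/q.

Fold from the inside: start with 3/1.
  1 + 1/3 = 4/3
  5 + 3/4 = 23/4
  3 + 4/23 = 73/23
  2 + 23/73 = 169/73
  2 + 73/169 = 411/169
  9 + 169/411 = 3868/411

3868/411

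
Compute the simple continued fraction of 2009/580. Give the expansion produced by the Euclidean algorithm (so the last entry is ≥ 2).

[3; 2, 6, 2, 2, 8]

2009 = 3*580 + 269
580 = 2*269 + 42
269 = 6*42 + 17
42 = 2*17 + 8
17 = 2*8 + 1
8 = 8*1 + 0  (stop)
So 2009/580 = [3; 2, 6, 2, 2, 8].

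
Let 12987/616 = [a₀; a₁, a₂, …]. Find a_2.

12987 = 21·616 + 51   →  a_0 = 21
616 = 12·51 + 4   →  a_1 = 12
51 = 12·4 + 3   →  a_2 = 12

12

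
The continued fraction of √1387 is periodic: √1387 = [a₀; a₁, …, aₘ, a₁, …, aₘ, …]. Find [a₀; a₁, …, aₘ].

a₀ = ⌊√1387⌋ = 37.
With m₀=0, d₀=1 and mₖ₊₁ = dₖaₖ − mₖ, dₖ₊₁ = (n − mₖ₊₁²)/dₖ, aₖ₊₁ = ⌊(a₀+mₖ₊₁)/dₖ₊₁⌋:
  k=1: m=37, d=18, a=4
  k=2: m=35, d=9, a=8
  k=3: m=37, d=2, a=37
  k=4: m=37, d=9, a=8
  k=5: m=35, d=18, a=4
  k=6: m=37, d=1, a=74
d=1 and a=2a₀=74 at k=6, so the next step gives (m, d) = (37, 18) again — its k=1 value — and the period has length 6.

[37; 4, 8, 37, 8, 4, 74]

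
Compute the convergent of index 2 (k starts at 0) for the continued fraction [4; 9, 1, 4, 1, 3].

41/10

Using pₖ = aₖpₖ₋₁ + pₖ₋₂, qₖ = aₖqₖ₋₁ + qₖ₋₂ (with p₋₁=1, p₋₂=0, q₋₁=0, q₋₂=1):
  k=0: a=4, p=4, q=1
  k=1: a=9, p=37, q=9
  k=2: a=1, p=41, q=10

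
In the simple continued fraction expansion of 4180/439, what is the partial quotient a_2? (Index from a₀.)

4180 = 9·439 + 229   →  a_0 = 9
439 = 1·229 + 210   →  a_1 = 1
229 = 1·210 + 19   →  a_2 = 1

1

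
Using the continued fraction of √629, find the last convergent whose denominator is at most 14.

326/13

√629 = [25; 12, 1, 1, 12, 50, …] (period length 5).
Convergents:
  p_0/q_0 = 25/1
  p_1/q_1 = 301/12
  p_2/q_2 = 326/13
  p_3/q_3 = 627/25
q_2 = 13 ≤ 14 < 25 = q_3, so the answer is 326/13.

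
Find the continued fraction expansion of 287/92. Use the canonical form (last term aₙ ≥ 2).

287 = 3*92 + 11
92 = 8*11 + 4
11 = 2*4 + 3
4 = 1*3 + 1
3 = 3*1 + 0  (stop)
So 287/92 = [3; 8, 2, 1, 3].

[3; 8, 2, 1, 3]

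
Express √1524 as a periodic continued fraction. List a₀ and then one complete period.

[39; 26, 78]

a₀ = ⌊√1524⌋ = 39.
With m₀=0, d₀=1 and mₖ₊₁ = dₖaₖ − mₖ, dₖ₊₁ = (n − mₖ₊₁²)/dₖ, aₖ₊₁ = ⌊(a₀+mₖ₊₁)/dₖ₊₁⌋:
  k=1: m=39, d=3, a=26
  k=2: m=39, d=1, a=78
d=1 and a=2a₀=78 at k=2, so the next step gives (m, d) = (39, 3) again — its k=1 value — and the period has length 2.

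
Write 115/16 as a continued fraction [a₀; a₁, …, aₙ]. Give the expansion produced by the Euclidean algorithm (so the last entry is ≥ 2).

[7; 5, 3]

115 = 7·16 + 3
16 = 5·3 + 1
3 = 3·1 + 0  (stop)
So 115/16 = [7; 5, 3].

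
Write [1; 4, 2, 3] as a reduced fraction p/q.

Fold from the inside: start with 3/1.
  2 + 1/3 = 7/3
  4 + 3/7 = 31/7
  1 + 7/31 = 38/31

38/31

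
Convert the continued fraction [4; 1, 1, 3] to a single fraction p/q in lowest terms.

32/7

Using pₖ = aₖpₖ₋₁ + pₖ₋₂ and qₖ = aₖqₖ₋₁ + qₖ₋₂:
  k=0: a=4, p=4, q=1
  k=1: a=1, p=5, q=1
  k=2: a=1, p=9, q=2
  k=3: a=3, p=32, q=7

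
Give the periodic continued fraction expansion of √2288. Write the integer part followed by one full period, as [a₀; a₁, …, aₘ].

a₀ = ⌊√2288⌋ = 47.
With m₀=0, d₀=1 and mₖ₊₁ = dₖaₖ − mₖ, dₖ₊₁ = (n − mₖ₊₁²)/dₖ, aₖ₊₁ = ⌊(a₀+mₖ₊₁)/dₖ₊₁⌋:
  k=1: m=47, d=79, a=1
  k=2: m=32, d=16, a=4
  k=3: m=32, d=79, a=1
  k=4: m=47, d=1, a=94
d=1 and a=2a₀=94 at k=4, so the next step gives (m, d) = (47, 79) again — its k=1 value — and the period has length 4.

[47; 1, 4, 1, 94]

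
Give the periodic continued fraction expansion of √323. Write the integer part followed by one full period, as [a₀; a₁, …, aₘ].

[17; 1, 34]

a₀ = ⌊√323⌋ = 17.
With m₀=0, d₀=1 and mₖ₊₁ = dₖaₖ − mₖ, dₖ₊₁ = (n − mₖ₊₁²)/dₖ, aₖ₊₁ = ⌊(a₀+mₖ₊₁)/dₖ₊₁⌋:
  k=1: m=17, d=34, a=1
  k=2: m=17, d=1, a=34
d=1 and a=2a₀=34 at k=2, so the next step gives (m, d) = (17, 34) again — its k=1 value — and the period has length 2.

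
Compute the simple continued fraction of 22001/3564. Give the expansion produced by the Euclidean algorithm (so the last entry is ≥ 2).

22001 = 6·3564 + 617
3564 = 5·617 + 479
617 = 1·479 + 138
479 = 3·138 + 65
138 = 2·65 + 8
65 = 8·8 + 1
8 = 8·1 + 0  (stop)
So 22001/3564 = [6; 5, 1, 3, 2, 8, 8].

[6; 5, 1, 3, 2, 8, 8]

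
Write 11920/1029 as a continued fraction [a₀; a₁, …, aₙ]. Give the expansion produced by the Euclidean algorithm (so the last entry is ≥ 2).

[11; 1, 1, 2, 2, 9, 9]

11920 = 11×1029 + 601
1029 = 1×601 + 428
601 = 1×428 + 173
428 = 2×173 + 82
173 = 2×82 + 9
82 = 9×9 + 1
9 = 9×1 + 0  (stop)
So 11920/1029 = [11; 1, 1, 2, 2, 9, 9].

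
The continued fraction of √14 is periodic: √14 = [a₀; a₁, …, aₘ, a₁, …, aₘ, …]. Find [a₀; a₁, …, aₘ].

a₀ = ⌊√14⌋ = 3.
With m₀=0, d₀=1 and mₖ₊₁ = dₖaₖ − mₖ, dₖ₊₁ = (n − mₖ₊₁²)/dₖ, aₖ₊₁ = ⌊(a₀+mₖ₊₁)/dₖ₊₁⌋:
  k=1: m=3, d=5, a=1
  k=2: m=2, d=2, a=2
  k=3: m=2, d=5, a=1
  k=4: m=3, d=1, a=6
d=1 and a=2a₀=6 at k=4, so the next step gives (m, d) = (3, 5) again — its k=1 value — and the period has length 4.

[3; 1, 2, 1, 6]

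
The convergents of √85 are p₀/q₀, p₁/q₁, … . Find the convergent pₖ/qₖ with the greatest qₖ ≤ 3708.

27926/3029

√85 = [9; 4, 1, 1, 4, 18, …] (period length 5).
Convergents:
  p_0/q_0 = 9/1
  p_1/q_1 = 37/4
  p_2/q_2 = 46/5
  p_3/q_3 = 83/9
  p_4/q_4 = 378/41
  p_5/q_5 = 6887/747
  p_6/q_6 = 27926/3029
  p_7/q_7 = 34813/3776
q_6 = 3029 ≤ 3708 < 3776 = q_7, so the answer is 27926/3029.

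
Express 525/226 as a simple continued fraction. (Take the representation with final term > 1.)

[2; 3, 10, 2, 3]

525 = 2·226 + 73
226 = 3·73 + 7
73 = 10·7 + 3
7 = 2·3 + 1
3 = 3·1 + 0  (stop)
So 525/226 = [2; 3, 10, 2, 3].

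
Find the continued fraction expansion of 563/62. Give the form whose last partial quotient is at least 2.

563 = 9×62 + 5
62 = 12×5 + 2
5 = 2×2 + 1
2 = 2×1 + 0  (stop)
So 563/62 = [9; 12, 2, 2].

[9; 12, 2, 2]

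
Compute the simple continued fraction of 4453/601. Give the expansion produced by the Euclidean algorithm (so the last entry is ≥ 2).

4453 = 7·601 + 246
601 = 2·246 + 109
246 = 2·109 + 28
109 = 3·28 + 25
28 = 1·25 + 3
25 = 8·3 + 1
3 = 3·1 + 0  (stop)
So 4453/601 = [7; 2, 2, 3, 1, 8, 3].

[7; 2, 2, 3, 1, 8, 3]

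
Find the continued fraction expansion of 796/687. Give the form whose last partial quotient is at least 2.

[1; 6, 3, 3, 3, 3]

796 = 1*687 + 109
687 = 6*109 + 33
109 = 3*33 + 10
33 = 3*10 + 3
10 = 3*3 + 1
3 = 3*1 + 0  (stop)
So 796/687 = [1; 6, 3, 3, 3, 3].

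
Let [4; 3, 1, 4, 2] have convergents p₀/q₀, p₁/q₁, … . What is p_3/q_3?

81/19

Using pₖ = aₖpₖ₋₁ + pₖ₋₂, qₖ = aₖqₖ₋₁ + qₖ₋₂ (with p₋₁=1, p₋₂=0, q₋₁=0, q₋₂=1):
  k=0: a=4, p=4, q=1
  k=1: a=3, p=13, q=3
  k=2: a=1, p=17, q=4
  k=3: a=4, p=81, q=19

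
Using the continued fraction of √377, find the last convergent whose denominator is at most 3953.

√377 = [19; 2, 2, 2, 38, …] (period length 4).
Convergents:
  p_0/q_0 = 19/1
  p_1/q_1 = 39/2
  p_2/q_2 = 97/5
  p_3/q_3 = 233/12
  p_4/q_4 = 8951/461
  p_5/q_5 = 18135/934
  p_6/q_6 = 45221/2329
  p_7/q_7 = 108577/5592
q_6 = 2329 ≤ 3953 < 5592 = q_7, so the answer is 45221/2329.

45221/2329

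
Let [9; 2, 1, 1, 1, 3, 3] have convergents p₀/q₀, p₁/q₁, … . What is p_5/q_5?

272/29

Using pₖ = aₖpₖ₋₁ + pₖ₋₂, qₖ = aₖqₖ₋₁ + qₖ₋₂ (with p₋₁=1, p₋₂=0, q₋₁=0, q₋₂=1):
  k=0: a=9, p=9, q=1
  k=1: a=2, p=19, q=2
  k=2: a=1, p=28, q=3
  k=3: a=1, p=47, q=5
  k=4: a=1, p=75, q=8
  k=5: a=3, p=272, q=29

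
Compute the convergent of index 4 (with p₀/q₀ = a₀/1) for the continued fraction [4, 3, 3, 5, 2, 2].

Using pₖ = aₖpₖ₋₁ + pₖ₋₂, qₖ = aₖqₖ₋₁ + qₖ₋₂ (with p₋₁=1, p₋₂=0, q₋₁=0, q₋₂=1):
  k=0: a=4, p=4, q=1
  k=1: a=3, p=13, q=3
  k=2: a=3, p=43, q=10
  k=3: a=5, p=228, q=53
  k=4: a=2, p=499, q=116

499/116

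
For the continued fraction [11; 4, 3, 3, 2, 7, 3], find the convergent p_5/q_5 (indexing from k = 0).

Using pₖ = aₖpₖ₋₁ + pₖ₋₂, qₖ = aₖqₖ₋₁ + qₖ₋₂ (with p₋₁=1, p₋₂=0, q₋₁=0, q₋₂=1):
  k=0: a=11, p=11, q=1
  k=1: a=4, p=45, q=4
  k=2: a=3, p=146, q=13
  k=3: a=3, p=483, q=43
  k=4: a=2, p=1112, q=99
  k=5: a=7, p=8267, q=736

8267/736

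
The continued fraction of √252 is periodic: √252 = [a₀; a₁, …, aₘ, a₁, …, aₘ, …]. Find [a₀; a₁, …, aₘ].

[15; 1, 6, 1, 30]

a₀ = ⌊√252⌋ = 15.
With m₀=0, d₀=1 and mₖ₊₁ = dₖaₖ − mₖ, dₖ₊₁ = (n − mₖ₊₁²)/dₖ, aₖ₊₁ = ⌊(a₀+mₖ₊₁)/dₖ₊₁⌋:
  k=1: m=15, d=27, a=1
  k=2: m=12, d=4, a=6
  k=3: m=12, d=27, a=1
  k=4: m=15, d=1, a=30
d=1 and a=2a₀=30 at k=4, so the next step gives (m, d) = (15, 27) again — its k=1 value — and the period has length 4.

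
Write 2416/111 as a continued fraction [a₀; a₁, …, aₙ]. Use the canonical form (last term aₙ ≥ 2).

2416 = 21*111 + 85
111 = 1*85 + 26
85 = 3*26 + 7
26 = 3*7 + 5
7 = 1*5 + 2
5 = 2*2 + 1
2 = 2*1 + 0  (stop)
So 2416/111 = [21; 1, 3, 3, 1, 2, 2].

[21; 1, 3, 3, 1, 2, 2]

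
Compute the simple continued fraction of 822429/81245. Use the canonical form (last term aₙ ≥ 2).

[10; 8, 7, 16, 17, 1, 1, 2]

822429 = 10*81245 + 9979
81245 = 8*9979 + 1413
9979 = 7*1413 + 88
1413 = 16*88 + 5
88 = 17*5 + 3
5 = 1*3 + 2
3 = 1*2 + 1
2 = 2*1 + 0  (stop)
So 822429/81245 = [10; 8, 7, 16, 17, 1, 1, 2].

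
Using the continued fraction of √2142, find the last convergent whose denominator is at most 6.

185/4

√2142 = [46; 3, 1, 1, 4, 1, 1, 3, 92, …] (period length 8).
Convergents:
  p_0/q_0 = 46/1
  p_1/q_1 = 139/3
  p_2/q_2 = 185/4
  p_3/q_3 = 324/7
q_2 = 4 ≤ 6 < 7 = q_3, so the answer is 185/4.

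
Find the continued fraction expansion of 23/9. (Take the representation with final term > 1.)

23 = 2*9 + 5
9 = 1*5 + 4
5 = 1*4 + 1
4 = 4*1 + 0  (stop)
So 23/9 = [2; 1, 1, 4].

[2; 1, 1, 4]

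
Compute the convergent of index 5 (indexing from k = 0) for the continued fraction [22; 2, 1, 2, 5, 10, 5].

Using pₖ = aₖpₖ₋₁ + pₖ₋₂, qₖ = aₖqₖ₋₁ + qₖ₋₂ (with p₋₁=1, p₋₂=0, q₋₁=0, q₋₂=1):
  k=0: a=22, p=22, q=1
  k=1: a=2, p=45, q=2
  k=2: a=1, p=67, q=3
  k=3: a=2, p=179, q=8
  k=4: a=5, p=962, q=43
  k=5: a=10, p=9799, q=438

9799/438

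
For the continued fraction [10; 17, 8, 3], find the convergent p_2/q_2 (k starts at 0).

Using pₖ = aₖpₖ₋₁ + pₖ₋₂, qₖ = aₖqₖ₋₁ + qₖ₋₂ (with p₋₁=1, p₋₂=0, q₋₁=0, q₋₂=1):
  k=0: a=10, p=10, q=1
  k=1: a=17, p=171, q=17
  k=2: a=8, p=1378, q=137

1378/137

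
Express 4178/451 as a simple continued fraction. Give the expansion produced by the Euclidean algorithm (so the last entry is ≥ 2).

4178 = 9*451 + 119
451 = 3*119 + 94
119 = 1*94 + 25
94 = 3*25 + 19
25 = 1*19 + 6
19 = 3*6 + 1
6 = 6*1 + 0  (stop)
So 4178/451 = [9; 3, 1, 3, 1, 3, 6].

[9; 3, 1, 3, 1, 3, 6]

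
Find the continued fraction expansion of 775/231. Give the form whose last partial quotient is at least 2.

775 = 3*231 + 82
231 = 2*82 + 67
82 = 1*67 + 15
67 = 4*15 + 7
15 = 2*7 + 1
7 = 7*1 + 0  (stop)
So 775/231 = [3; 2, 1, 4, 2, 7].

[3; 2, 1, 4, 2, 7]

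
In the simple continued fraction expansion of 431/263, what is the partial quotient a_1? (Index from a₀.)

1

431 = 1·263 + 168   →  a_0 = 1
263 = 1·168 + 95   →  a_1 = 1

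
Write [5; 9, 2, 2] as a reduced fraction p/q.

Using pₖ = aₖpₖ₋₁ + pₖ₋₂ and qₖ = aₖqₖ₋₁ + qₖ₋₂:
  k=0: a=5, p=5, q=1
  k=1: a=9, p=46, q=9
  k=2: a=2, p=97, q=19
  k=3: a=2, p=240, q=47

240/47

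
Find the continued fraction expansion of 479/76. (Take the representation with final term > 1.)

[6; 3, 3, 3, 2]

479 = 6×76 + 23
76 = 3×23 + 7
23 = 3×7 + 2
7 = 3×2 + 1
2 = 2×1 + 0  (stop)
So 479/76 = [6; 3, 3, 3, 2].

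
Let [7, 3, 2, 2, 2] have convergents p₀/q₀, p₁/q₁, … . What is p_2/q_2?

Using pₖ = aₖpₖ₋₁ + pₖ₋₂, qₖ = aₖqₖ₋₁ + qₖ₋₂ (with p₋₁=1, p₋₂=0, q₋₁=0, q₋₂=1):
  k=0: a=7, p=7, q=1
  k=1: a=3, p=22, q=3
  k=2: a=2, p=51, q=7

51/7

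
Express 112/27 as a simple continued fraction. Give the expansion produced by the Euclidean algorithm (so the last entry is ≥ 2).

[4; 6, 1, 3]

112 = 4·27 + 4
27 = 6·4 + 3
4 = 1·3 + 1
3 = 3·1 + 0  (stop)
So 112/27 = [4; 6, 1, 3].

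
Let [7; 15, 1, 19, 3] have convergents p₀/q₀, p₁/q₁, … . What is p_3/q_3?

2253/319

Using pₖ = aₖpₖ₋₁ + pₖ₋₂, qₖ = aₖqₖ₋₁ + qₖ₋₂ (with p₋₁=1, p₋₂=0, q₋₁=0, q₋₂=1):
  k=0: a=7, p=7, q=1
  k=1: a=15, p=106, q=15
  k=2: a=1, p=113, q=16
  k=3: a=19, p=2253, q=319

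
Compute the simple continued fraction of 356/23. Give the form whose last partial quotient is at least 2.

356 = 15*23 + 11
23 = 2*11 + 1
11 = 11*1 + 0  (stop)
So 356/23 = [15; 2, 11].

[15; 2, 11]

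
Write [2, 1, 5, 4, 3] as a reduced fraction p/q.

230/81

Using pₖ = aₖpₖ₋₁ + pₖ₋₂ and qₖ = aₖqₖ₋₁ + qₖ₋₂:
  k=0: a=2, p=2, q=1
  k=1: a=1, p=3, q=1
  k=2: a=5, p=17, q=6
  k=3: a=4, p=71, q=25
  k=4: a=3, p=230, q=81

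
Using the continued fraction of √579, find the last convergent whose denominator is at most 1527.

√579 = [24; 16, 48, …] (period length 2).
Convergents:
  p_0/q_0 = 24/1
  p_1/q_1 = 385/16
  p_2/q_2 = 18504/769
  p_3/q_3 = 296449/12320
q_2 = 769 ≤ 1527 < 12320 = q_3, so the answer is 18504/769.

18504/769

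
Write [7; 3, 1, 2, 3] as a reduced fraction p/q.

Fold from the inside: start with 3/1.
  2 + 1/3 = 7/3
  1 + 3/7 = 10/7
  3 + 7/10 = 37/10
  7 + 10/37 = 269/37

269/37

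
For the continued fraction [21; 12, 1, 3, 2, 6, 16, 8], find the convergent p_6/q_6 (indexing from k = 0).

Using pₖ = aₖpₖ₋₁ + pₖ₋₂, qₖ = aₖqₖ₋₁ + qₖ₋₂ (with p₋₁=1, p₋₂=0, q₋₁=0, q₋₂=1):
  k=0: a=21, p=21, q=1
  k=1: a=12, p=253, q=12
  k=2: a=1, p=274, q=13
  k=3: a=3, p=1075, q=51
  k=4: a=2, p=2424, q=115
  k=5: a=6, p=15619, q=741
  k=6: a=16, p=252328, q=11971

252328/11971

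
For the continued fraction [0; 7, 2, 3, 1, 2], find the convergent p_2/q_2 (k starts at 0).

Using pₖ = aₖpₖ₋₁ + pₖ₋₂, qₖ = aₖqₖ₋₁ + qₖ₋₂ (with p₋₁=1, p₋₂=0, q₋₁=0, q₋₂=1):
  k=0: a=0, p=0, q=1
  k=1: a=7, p=1, q=7
  k=2: a=2, p=2, q=15

2/15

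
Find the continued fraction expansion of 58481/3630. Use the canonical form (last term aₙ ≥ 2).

[16; 9, 19, 10, 2]

58481 = 16×3630 + 401
3630 = 9×401 + 21
401 = 19×21 + 2
21 = 10×2 + 1
2 = 2×1 + 0  (stop)
So 58481/3630 = [16; 9, 19, 10, 2].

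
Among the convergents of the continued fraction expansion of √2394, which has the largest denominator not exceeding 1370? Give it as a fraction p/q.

√2394 = [48; 1, 12, 1, 96, …] (period length 4).
Convergents:
  p_0/q_0 = 48/1
  p_1/q_1 = 49/1
  p_2/q_2 = 636/13
  p_3/q_3 = 685/14
  p_4/q_4 = 66396/1357
  p_5/q_5 = 67081/1371
q_4 = 1357 ≤ 1370 < 1371 = q_5, so the answer is 66396/1357.

66396/1357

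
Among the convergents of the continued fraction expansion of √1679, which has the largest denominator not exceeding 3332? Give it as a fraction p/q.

136039/3320

√1679 = [40; 1, 39, 1, 80, …] (period length 4).
Convergents:
  p_0/q_0 = 40/1
  p_1/q_1 = 41/1
  p_2/q_2 = 1639/40
  p_3/q_3 = 1680/41
  p_4/q_4 = 136039/3320
  p_5/q_5 = 137719/3361
q_4 = 3320 ≤ 3332 < 3361 = q_5, so the answer is 136039/3320.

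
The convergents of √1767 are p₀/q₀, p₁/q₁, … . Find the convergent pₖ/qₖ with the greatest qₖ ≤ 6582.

√1767 = [42; 28, 84, …] (period length 2).
Convergents:
  p_0/q_0 = 42/1
  p_1/q_1 = 1177/28
  p_2/q_2 = 98910/2353
  p_3/q_3 = 2770657/65912
q_2 = 2353 ≤ 6582 < 65912 = q_3, so the answer is 98910/2353.

98910/2353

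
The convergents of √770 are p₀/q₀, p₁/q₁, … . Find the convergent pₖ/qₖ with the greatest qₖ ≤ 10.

√770 = [27; 1, 2, 1, 54, …] (period length 4).
Convergents:
  p_0/q_0 = 27/1
  p_1/q_1 = 28/1
  p_2/q_2 = 83/3
  p_3/q_3 = 111/4
  p_4/q_4 = 6077/219
q_3 = 4 ≤ 10 < 219 = q_4, so the answer is 111/4.

111/4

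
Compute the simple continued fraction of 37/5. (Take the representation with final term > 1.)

37 = 7×5 + 2
5 = 2×2 + 1
2 = 2×1 + 0  (stop)
So 37/5 = [7; 2, 2].

[7; 2, 2]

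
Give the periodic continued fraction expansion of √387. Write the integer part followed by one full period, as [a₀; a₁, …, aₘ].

a₀ = ⌊√387⌋ = 19.
With m₀=0, d₀=1 and mₖ₊₁ = dₖaₖ − mₖ, dₖ₊₁ = (n − mₖ₊₁²)/dₖ, aₖ₊₁ = ⌊(a₀+mₖ₊₁)/dₖ₊₁⌋:
  k=1: m=19, d=26, a=1
  k=2: m=7, d=13, a=2
  k=3: m=19, d=2, a=19
  k=4: m=19, d=13, a=2
  k=5: m=7, d=26, a=1
  k=6: m=19, d=1, a=38
d=1 and a=2a₀=38 at k=6, so the next step gives (m, d) = (19, 26) again — its k=1 value — and the period has length 6.

[19; 1, 2, 19, 2, 1, 38]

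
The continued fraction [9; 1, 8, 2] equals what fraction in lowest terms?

Using pₖ = aₖpₖ₋₁ + pₖ₋₂ and qₖ = aₖqₖ₋₁ + qₖ₋₂:
  k=0: a=9, p=9, q=1
  k=1: a=1, p=10, q=1
  k=2: a=8, p=89, q=9
  k=3: a=2, p=188, q=19

188/19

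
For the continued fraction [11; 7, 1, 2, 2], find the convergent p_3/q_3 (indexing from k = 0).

Using pₖ = aₖpₖ₋₁ + pₖ₋₂, qₖ = aₖqₖ₋₁ + qₖ₋₂ (with p₋₁=1, p₋₂=0, q₋₁=0, q₋₂=1):
  k=0: a=11, p=11, q=1
  k=1: a=7, p=78, q=7
  k=2: a=1, p=89, q=8
  k=3: a=2, p=256, q=23

256/23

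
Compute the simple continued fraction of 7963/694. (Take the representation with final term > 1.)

7963 = 11×694 + 329
694 = 2×329 + 36
329 = 9×36 + 5
36 = 7×5 + 1
5 = 5×1 + 0  (stop)
So 7963/694 = [11; 2, 9, 7, 5].

[11; 2, 9, 7, 5]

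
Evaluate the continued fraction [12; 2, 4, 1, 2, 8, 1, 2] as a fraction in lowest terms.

10447/839

Using pₖ = aₖpₖ₋₁ + pₖ₋₂ and qₖ = aₖqₖ₋₁ + qₖ₋₂:
  k=0: a=12, p=12, q=1
  k=1: a=2, p=25, q=2
  k=2: a=4, p=112, q=9
  k=3: a=1, p=137, q=11
  k=4: a=2, p=386, q=31
  k=5: a=8, p=3225, q=259
  k=6: a=1, p=3611, q=290
  k=7: a=2, p=10447, q=839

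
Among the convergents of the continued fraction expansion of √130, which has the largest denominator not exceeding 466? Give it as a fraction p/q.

2611/229

√130 = [11; 2, 2, 22, …] (period length 3).
Convergents:
  p_0/q_0 = 11/1
  p_1/q_1 = 23/2
  p_2/q_2 = 57/5
  p_3/q_3 = 1277/112
  p_4/q_4 = 2611/229
  p_5/q_5 = 6499/570
q_4 = 229 ≤ 466 < 570 = q_5, so the answer is 2611/229.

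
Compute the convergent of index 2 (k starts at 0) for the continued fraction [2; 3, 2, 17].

16/7

Using pₖ = aₖpₖ₋₁ + pₖ₋₂, qₖ = aₖqₖ₋₁ + qₖ₋₂ (with p₋₁=1, p₋₂=0, q₋₁=0, q₋₂=1):
  k=0: a=2, p=2, q=1
  k=1: a=3, p=7, q=3
  k=2: a=2, p=16, q=7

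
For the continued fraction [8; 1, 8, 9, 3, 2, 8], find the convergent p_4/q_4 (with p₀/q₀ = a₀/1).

2267/255

Using pₖ = aₖpₖ₋₁ + pₖ₋₂, qₖ = aₖqₖ₋₁ + qₖ₋₂ (with p₋₁=1, p₋₂=0, q₋₁=0, q₋₂=1):
  k=0: a=8, p=8, q=1
  k=1: a=1, p=9, q=1
  k=2: a=8, p=80, q=9
  k=3: a=9, p=729, q=82
  k=4: a=3, p=2267, q=255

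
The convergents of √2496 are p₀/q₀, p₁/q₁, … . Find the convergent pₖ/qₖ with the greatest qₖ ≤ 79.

1249/25

√2496 = [49; 1, 23, 1, 98, …] (period length 4).
Convergents:
  p_0/q_0 = 49/1
  p_1/q_1 = 50/1
  p_2/q_2 = 1199/24
  p_3/q_3 = 1249/25
  p_4/q_4 = 123601/2474
q_3 = 25 ≤ 79 < 2474 = q_4, so the answer is 1249/25.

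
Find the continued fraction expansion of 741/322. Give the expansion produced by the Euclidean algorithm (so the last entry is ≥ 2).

[2; 3, 3, 7, 1, 3]

741 = 2×322 + 97
322 = 3×97 + 31
97 = 3×31 + 4
31 = 7×4 + 3
4 = 1×3 + 1
3 = 3×1 + 0  (stop)
So 741/322 = [2; 3, 3, 7, 1, 3].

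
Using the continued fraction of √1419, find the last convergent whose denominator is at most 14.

113/3

√1419 = [37; 1, 2, 37, 2, 1, 74, …] (period length 6).
Convergents:
  p_0/q_0 = 37/1
  p_1/q_1 = 38/1
  p_2/q_2 = 113/3
  p_3/q_3 = 4219/112
q_2 = 3 ≤ 14 < 112 = q_3, so the answer is 113/3.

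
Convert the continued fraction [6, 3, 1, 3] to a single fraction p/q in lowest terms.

94/15

Fold from the inside: start with 3/1.
  1 + 1/3 = 4/3
  3 + 3/4 = 15/4
  6 + 4/15 = 94/15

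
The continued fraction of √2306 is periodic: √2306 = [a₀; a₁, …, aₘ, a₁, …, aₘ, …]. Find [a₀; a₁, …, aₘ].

a₀ = ⌊√2306⌋ = 48.
With m₀=0, d₀=1 and mₖ₊₁ = dₖaₖ − mₖ, dₖ₊₁ = (n − mₖ₊₁²)/dₖ, aₖ₊₁ = ⌊(a₀+mₖ₊₁)/dₖ₊₁⌋:
  k=1: m=48, d=2, a=48
  k=2: m=48, d=1, a=96
d=1 and a=2a₀=96 at k=2, so the next step gives (m, d) = (48, 2) again — its k=1 value — and the period has length 2.

[48; 48, 96]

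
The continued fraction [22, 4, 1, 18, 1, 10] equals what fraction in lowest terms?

24067/1084

Using pₖ = aₖpₖ₋₁ + pₖ₋₂ and qₖ = aₖqₖ₋₁ + qₖ₋₂:
  k=0: a=22, p=22, q=1
  k=1: a=4, p=89, q=4
  k=2: a=1, p=111, q=5
  k=3: a=18, p=2087, q=94
  k=4: a=1, p=2198, q=99
  k=5: a=10, p=24067, q=1084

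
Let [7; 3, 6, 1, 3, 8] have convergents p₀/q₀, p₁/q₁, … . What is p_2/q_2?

139/19

Using pₖ = aₖpₖ₋₁ + pₖ₋₂, qₖ = aₖqₖ₋₁ + qₖ₋₂ (with p₋₁=1, p₋₂=0, q₋₁=0, q₋₂=1):
  k=0: a=7, p=7, q=1
  k=1: a=3, p=22, q=3
  k=2: a=6, p=139, q=19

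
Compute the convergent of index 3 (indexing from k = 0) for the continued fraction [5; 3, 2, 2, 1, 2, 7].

Using pₖ = aₖpₖ₋₁ + pₖ₋₂, qₖ = aₖqₖ₋₁ + qₖ₋₂ (with p₋₁=1, p₋₂=0, q₋₁=0, q₋₂=1):
  k=0: a=5, p=5, q=1
  k=1: a=3, p=16, q=3
  k=2: a=2, p=37, q=7
  k=3: a=2, p=90, q=17

90/17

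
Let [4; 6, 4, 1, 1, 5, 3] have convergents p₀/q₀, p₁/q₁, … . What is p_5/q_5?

1294/311

Using pₖ = aₖpₖ₋₁ + pₖ₋₂, qₖ = aₖqₖ₋₁ + qₖ₋₂ (with p₋₁=1, p₋₂=0, q₋₁=0, q₋₂=1):
  k=0: a=4, p=4, q=1
  k=1: a=6, p=25, q=6
  k=2: a=4, p=104, q=25
  k=3: a=1, p=129, q=31
  k=4: a=1, p=233, q=56
  k=5: a=5, p=1294, q=311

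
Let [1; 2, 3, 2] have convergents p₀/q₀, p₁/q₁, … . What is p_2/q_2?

10/7

Using pₖ = aₖpₖ₋₁ + pₖ₋₂, qₖ = aₖqₖ₋₁ + qₖ₋₂ (with p₋₁=1, p₋₂=0, q₋₁=0, q₋₂=1):
  k=0: a=1, p=1, q=1
  k=1: a=2, p=3, q=2
  k=2: a=3, p=10, q=7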